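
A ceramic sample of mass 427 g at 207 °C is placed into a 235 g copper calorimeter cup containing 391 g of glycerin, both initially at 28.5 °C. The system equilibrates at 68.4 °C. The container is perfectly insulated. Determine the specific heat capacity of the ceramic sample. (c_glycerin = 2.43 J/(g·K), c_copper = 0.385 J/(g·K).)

c ≈ 0.702 J/(g·K)

Energy conservation, ΣQ = 0:
427·c·(68.4 − 207) + 391·2.43·(68.4 − 28.5) + 235·0.385·(68.4 − 28.5) = 0
-59182 c = -41520
c = -41520/-59182 ≈ 0.7016 J/(g·K)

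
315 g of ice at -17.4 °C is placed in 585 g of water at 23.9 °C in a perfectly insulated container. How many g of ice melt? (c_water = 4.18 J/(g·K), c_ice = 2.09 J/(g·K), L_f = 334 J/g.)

Heat available from the water dropping to 0 °C: 585×4.18×23.9 = 58443 J.
Warming the ice to 0 °C takes 315×2.09×17.4 = 11455 J, leaving 46987 J for melting.
To melt every bit of ice: 315×334 = 105210 J.
Since 46987 < 105210 J, not all the ice melts; equilibrium is at 0 °C.
Mass melted = 46987/334 ≈ 140.7 g.

m_melted ≈ 141 g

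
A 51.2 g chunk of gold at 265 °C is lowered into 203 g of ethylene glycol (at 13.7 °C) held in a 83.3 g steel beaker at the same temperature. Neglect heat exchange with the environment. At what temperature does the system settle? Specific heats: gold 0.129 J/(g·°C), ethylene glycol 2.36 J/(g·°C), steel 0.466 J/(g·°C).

T_f ≈ 16.9 °C

Net heat exchanged in the isolated system is zero:
51.2·0.129·(T − 265) + 203·2.36·(T − 13.7) + 83.3·0.466·(T − 13.7) = 0
6.605(T − 265) + 479.08(T − 13.7) + 38.82(T − 13.7) = 0
524.5 T = 8845.5
T = 8845.5 / 524.5 = 16.9 °C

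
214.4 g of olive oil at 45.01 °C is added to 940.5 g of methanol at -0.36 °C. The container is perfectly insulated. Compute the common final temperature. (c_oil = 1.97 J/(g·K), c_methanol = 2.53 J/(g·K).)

Heat lost by the oil equals heat gained by the methanol:
214.4×1.97×(45.01 − T) = 940.5×2.53×(T − (-0.36))
422.37(45.01 − T) = 2379.5(T − (-0.36))
2801.8 T = 18154  ⇒  T ≈ 6.48 °C

T_f ≈ 6.5 °C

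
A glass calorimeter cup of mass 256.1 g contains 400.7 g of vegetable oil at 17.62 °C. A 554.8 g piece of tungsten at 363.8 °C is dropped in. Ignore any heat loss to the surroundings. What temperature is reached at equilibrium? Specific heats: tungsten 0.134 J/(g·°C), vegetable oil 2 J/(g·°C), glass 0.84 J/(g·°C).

T_f ≈ 41.2 °C

Setting the total heat transfer to zero:
554.8×0.134×(T − 363.8) + 400.7×2×(T − 17.62) + 256.1×0.84×(T − 17.62) = 0
(74.34 + 801.4 + 215.12) T = 74.34×363.8 + 801.4×17.62 + 215.12×17.62
T = 44957 / 1090.9 = 41.2 °C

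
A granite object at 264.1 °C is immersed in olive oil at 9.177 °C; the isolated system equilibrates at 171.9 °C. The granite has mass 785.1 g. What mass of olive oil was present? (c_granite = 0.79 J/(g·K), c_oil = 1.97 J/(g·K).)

|Q_granite| = |Q_oil|:
785.1·0.79·(264.1 − 171.9) = m·1.97·(171.9 − 9.177)
320.56 m = 57185  ⇒  m ≈ 178.4 g

m ≈ 178 g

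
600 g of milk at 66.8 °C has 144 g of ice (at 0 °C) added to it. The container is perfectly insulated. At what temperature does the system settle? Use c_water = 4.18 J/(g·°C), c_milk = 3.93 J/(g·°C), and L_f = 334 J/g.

Setting the total heat transfer to zero:
fusion: m_ice L_f = 144×334 = 48096
  meltwater 0→T: 144×4.18×T = 601.92 T
  milk: 2358(T − 66.8)
2959.9 T = 157514 − 48096 = 109418
T ≈ 36.97 °C — above 0 °C, consistent with complete melting.

T_f ≈ 37.0 °C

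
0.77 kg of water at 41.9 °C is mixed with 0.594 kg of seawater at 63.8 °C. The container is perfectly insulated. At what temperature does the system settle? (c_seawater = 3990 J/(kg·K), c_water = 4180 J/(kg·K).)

T_f ≈ 51.2 °C

Heat lost by the seawater equals heat gained by the water:
0.594*3990*(63.8 − T) = 0.77*4180*(T − 41.9)
2370.1(63.8 − T) = 3218.6(T − 41.9)
5588.7 T = 286069  ⇒  T ≈ 51.19 °C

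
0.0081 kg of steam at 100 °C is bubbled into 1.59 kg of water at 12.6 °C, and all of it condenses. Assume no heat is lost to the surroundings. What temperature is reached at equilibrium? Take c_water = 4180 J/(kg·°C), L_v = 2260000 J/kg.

T_f ≈ 15.8 °C

Taking heat into each body as positive, Σ m c ΔT = 0:
latent heat released on condensation: 0.0081×2260000 = 18306; condensed water 100 °C→T: 33.86(T − 100); original water: 6646.2(T − 12.6)
6680.1 T = 18306 + 3385.8 + 83742 = 105434
T ≈ 15.78 °C — below 100 °C, confirming all the steam condensed.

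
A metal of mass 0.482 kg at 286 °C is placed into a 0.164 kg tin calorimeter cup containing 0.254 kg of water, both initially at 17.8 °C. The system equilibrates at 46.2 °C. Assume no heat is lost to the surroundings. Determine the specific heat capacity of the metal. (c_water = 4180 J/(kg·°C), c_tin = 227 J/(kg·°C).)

c ≈ 270 J/(kg·°C)

Net heat exchanged in the isolated system is zero:
0.482·c·(46.2 − 286) + 0.254·4180·(46.2 − 17.8) + 0.164·227·(46.2 − 17.8) = 0
-115.58 c = -31210
c = -31210/-115.58 ≈ 270 J/(kg·°C)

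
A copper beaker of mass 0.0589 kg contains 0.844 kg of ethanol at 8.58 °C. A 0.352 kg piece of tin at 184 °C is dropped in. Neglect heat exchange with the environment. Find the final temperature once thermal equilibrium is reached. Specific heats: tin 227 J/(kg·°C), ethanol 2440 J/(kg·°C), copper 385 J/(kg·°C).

T_f ≈ 15.1 °C

Conservation of energy gives ΣQ = 0:
0.352×227×(T − 184) + 0.844×2440×(T − 8.58) + 0.0589×385×(T − 8.58) = 0
79.9(T − 184) + 2059.4(T − 8.58) + 22.68(T − 8.58) = 0
(79.9 + 2059.4 + 22.68) T = 79.9×184 + 2059.4×8.58 + 22.68×8.58
T = 32566/2161.9 ≈ 15.06 °C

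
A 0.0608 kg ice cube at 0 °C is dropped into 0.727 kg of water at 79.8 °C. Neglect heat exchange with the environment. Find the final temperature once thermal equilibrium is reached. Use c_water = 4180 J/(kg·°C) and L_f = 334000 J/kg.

Taking heat into each body as positive, Σ m c ΔT = 0:
fusion: m_ice L_f = 0.0608·334000 = 20307
  warm the meltwater: 254.14 T
  water: 3038.9(T − 79.8)
3293 T = 242501 − 20307 = 222194
T ≈ 67.47 °C (positive, so assuming full melt was valid).

T_f ≈ 67.5 °C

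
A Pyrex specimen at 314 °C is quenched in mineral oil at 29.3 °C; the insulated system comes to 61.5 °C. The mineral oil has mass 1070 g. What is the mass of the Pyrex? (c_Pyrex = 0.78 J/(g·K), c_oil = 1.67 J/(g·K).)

m ≈ 292 g

Heat lost by the Pyrex = heat gained by the oil:
m×0.78×(314 − 61.5) = 1070×1.67×(61.5 − 29.3)
196.95 m = 57538  ⇒  m ≈ 292.1 g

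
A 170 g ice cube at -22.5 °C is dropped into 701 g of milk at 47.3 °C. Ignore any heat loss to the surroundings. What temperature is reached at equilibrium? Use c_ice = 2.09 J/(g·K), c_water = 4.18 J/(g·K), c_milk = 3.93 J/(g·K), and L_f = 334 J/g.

Heat gained plus heat lost sum to zero:
warm ice to 0 °C: 170×2.09×(0 − (-22.5)) = 7994.2
  fusion: m_ice L_f = 170×334 = 56780
  meltwater 0→T: 170×4.18×T = 710.6 T
  milk: 2754.9(T − 47.3)
3465.5 T = 130308 − 64774 = 65534
T ≈ 18.91 °C — above 0 °C, consistent with complete melting.

T_f ≈ 18.9 °C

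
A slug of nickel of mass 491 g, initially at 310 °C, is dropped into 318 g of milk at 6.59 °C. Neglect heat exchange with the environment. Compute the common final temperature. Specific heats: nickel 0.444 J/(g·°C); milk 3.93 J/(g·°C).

T_f ≈ 51.7 °C

Heat gained plus heat lost sum to zero:
491*0.444*(T − 310) + 318*3.93*(T − 6.59) = 0
(218 + 1249.7) T = 218*310 + 1249.7*6.59
T = 75817 / 1467.7 = 51.7 °C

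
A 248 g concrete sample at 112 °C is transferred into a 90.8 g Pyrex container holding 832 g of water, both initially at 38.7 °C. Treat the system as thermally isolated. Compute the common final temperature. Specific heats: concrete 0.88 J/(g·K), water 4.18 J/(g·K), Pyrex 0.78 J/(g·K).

Heat gained plus heat lost sum to zero:
248·0.88·(T − 112) + 832·4.18·(T − 38.7) + 90.8·0.78·(T − 38.7) = 0
218.24(T − 112) + 3477.8(T − 38.7) + 70.82(T − 38.7) = 0
3766.8 T = 161773
T = 161773/3766.8 ≈ 42.95 °C

T_f ≈ 42.9 °C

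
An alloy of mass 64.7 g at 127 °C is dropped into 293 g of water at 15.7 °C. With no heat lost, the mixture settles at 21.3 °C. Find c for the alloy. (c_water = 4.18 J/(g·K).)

c ≈ 1 J/(g·K)

Net heat exchanged in the isolated system is zero:
64.7×c×(21.3 − 127) + 293×4.18×(21.3 − 15.7) = 0
-6838.8 c = -6858.5
c = -6858.5/-6838.8 ≈ 1.003 J/(g·K)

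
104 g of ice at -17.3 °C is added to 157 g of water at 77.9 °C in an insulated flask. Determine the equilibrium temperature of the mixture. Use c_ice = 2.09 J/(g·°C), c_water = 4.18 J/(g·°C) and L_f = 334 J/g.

T_f ≈ 11.6 °C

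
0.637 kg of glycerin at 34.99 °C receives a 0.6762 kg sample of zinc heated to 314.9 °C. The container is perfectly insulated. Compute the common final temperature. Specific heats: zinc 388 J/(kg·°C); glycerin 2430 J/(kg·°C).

T_f ≈ 75.6 °C

Heat gained plus heat lost sum to zero:
0.6762·388·(T − 314.9) + 0.637·2430·(T − 34.99) = 0
(262.37 + 1547.9) T = 262.37·314.9 + 1547.9·34.99
T = 136780/1810.3 ≈ 75.56 °C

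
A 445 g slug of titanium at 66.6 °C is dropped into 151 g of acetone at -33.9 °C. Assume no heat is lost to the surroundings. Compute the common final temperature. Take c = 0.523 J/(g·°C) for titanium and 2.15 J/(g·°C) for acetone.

Heat lost by the titanium equals heat gained by the acetone:
445*0.523*(66.6 − T) = 151*2.15*(T − (-33.9))
232.74(66.6 − T) = 324.65(T − (-33.9))
557.38 T = 4494.5  ⇒  T ≈ 8.06 °C

T_f ≈ 8.1 °C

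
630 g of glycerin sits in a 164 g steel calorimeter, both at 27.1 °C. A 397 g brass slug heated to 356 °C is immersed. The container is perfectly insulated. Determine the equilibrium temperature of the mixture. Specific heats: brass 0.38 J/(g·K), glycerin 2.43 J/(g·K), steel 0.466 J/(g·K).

Taking heat into each body as positive, Σ m c ΔT = 0:
397·0.38·(T − 356) + 630·2.43·(T − 27.1) + 164·0.466·(T − 27.1) = 0
150.86(T − 356) + 1530.9(T − 27.1) + 76.42(T − 27.1) = 0
(150.86 + 1530.9 + 76.42) T = 150.86·356 + 1530.9·27.1 + 76.42·27.1
T = 97265/1758.2 ≈ 55.32 °C

T_f ≈ 55.3 °C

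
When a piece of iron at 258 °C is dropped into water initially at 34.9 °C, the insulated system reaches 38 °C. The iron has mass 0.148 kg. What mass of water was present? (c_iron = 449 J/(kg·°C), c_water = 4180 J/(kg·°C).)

m ≈ 1.13 kg

|Q_iron| = |Q_water|:
0.148·449·(258 − 38) = m·4180·(38 − 34.9)
12958 m = 14619  ⇒  m ≈ 1.128 kg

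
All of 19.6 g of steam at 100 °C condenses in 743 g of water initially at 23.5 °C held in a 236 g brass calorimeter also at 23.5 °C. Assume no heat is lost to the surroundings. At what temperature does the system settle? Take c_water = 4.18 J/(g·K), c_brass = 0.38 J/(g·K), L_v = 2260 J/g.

Energy balance with sensible and latent terms:
condense steam: −19.6·2260 = −44296; condensed water 100 °C→T: 81.93(T − 100); original water: 3105.7(T − 23.5); brass cup: 236·0.38·(T − 23.5) = 89.68(T − 23.5)
3277.3 T = 44296 + 8192.8 + 75092 = 127581
T ≈ 38.93 °C — below 100 °C, confirming all the steam condensed.

T_f ≈ 38.9 °C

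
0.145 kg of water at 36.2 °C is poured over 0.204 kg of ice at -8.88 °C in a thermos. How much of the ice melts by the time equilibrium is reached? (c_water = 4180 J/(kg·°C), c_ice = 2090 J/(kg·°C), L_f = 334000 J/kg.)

m_melted ≈ 0.0544 kg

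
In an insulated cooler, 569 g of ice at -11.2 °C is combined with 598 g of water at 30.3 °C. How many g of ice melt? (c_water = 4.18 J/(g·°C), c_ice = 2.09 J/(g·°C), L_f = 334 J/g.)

m_melted ≈ 187 g

Water can give up m c ΔT = 598×4.18×30.3 = 75739 J before reaching 0 °C.
Of that, 569×2.09×11.2 = 13319 J goes to bring the ice to 0 °C, leaving 62420 J.
Melting all 569 g of ice would need 569×334 = 190046 J.
That's not enough to melt it all — equilibrium is at 0 °C with ice remaining.
Mass melted = 62420/334 ≈ 186.9 g.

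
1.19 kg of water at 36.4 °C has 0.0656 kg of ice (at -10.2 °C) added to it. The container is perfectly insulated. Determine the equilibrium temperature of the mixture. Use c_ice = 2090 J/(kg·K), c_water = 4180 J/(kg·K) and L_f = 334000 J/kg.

T_f ≈ 30.1 °C

Net heat exchanged in the isolated system is zero:
warm ice to 0 °C: 0.0656×2090×(0 − (-10.2)) = 1398.5; fusion: m_ice L_f = 0.0656×334000 = 21910; meltwater 0→T: 0.0656×4180×T = 274.21 T; water: 4974.2(T − 36.4)
5248.4 T = 181061 − 23309 = 157752
T ≈ 30.06 °C. Since T > 0 °C, the all-ice-melts assumption holds.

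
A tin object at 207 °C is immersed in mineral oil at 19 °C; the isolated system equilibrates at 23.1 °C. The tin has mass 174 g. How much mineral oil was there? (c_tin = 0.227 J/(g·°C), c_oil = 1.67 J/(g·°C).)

m ≈ 1060 g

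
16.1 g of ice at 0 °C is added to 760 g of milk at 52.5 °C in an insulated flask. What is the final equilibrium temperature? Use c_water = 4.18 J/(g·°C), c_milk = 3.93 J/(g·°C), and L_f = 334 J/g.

Net heat exchanged in the isolated system is zero:
fusion: m_ice L_f = 16.1×334 = 5377.4
  warm the meltwater: 67.3 T
  milk: 2986.8(T − 52.5)
3054.1 T = 156807 − 5377.4 = 151430
T ≈ 49.58 °C — above 0 °C, consistent with complete melting.

T_f ≈ 49.6 °C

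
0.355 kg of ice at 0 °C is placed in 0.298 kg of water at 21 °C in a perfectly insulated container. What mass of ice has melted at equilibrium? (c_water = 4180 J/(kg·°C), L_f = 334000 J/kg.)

Cooling the water to 0 °C releases 0.298×4180×21 = 26158 J.
Fully melting the ice requires m_ice L_f = 0.355×334000 = 118570 J.
That's not enough to melt it all — equilibrium is at 0 °C with ice remaining.
m_melted×334000 = 26158  ⇒  m_melted ≈ 0.07832 kg.

m_melted ≈ 0.0783 kg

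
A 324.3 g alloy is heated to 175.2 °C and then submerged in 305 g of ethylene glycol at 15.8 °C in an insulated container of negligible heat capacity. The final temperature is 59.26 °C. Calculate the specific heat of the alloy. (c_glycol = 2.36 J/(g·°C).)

m_s c (T_s − T_f) = m_glycol c_glycol (T_f − T_0):
324.3·c·(175.2 − 59.26) = 305·2.36·(59.26 − 15.8)
37599 c = 31283  ⇒  c ≈ 0.832 J/(g·°C)

c ≈ 0.832 J/(g·°C)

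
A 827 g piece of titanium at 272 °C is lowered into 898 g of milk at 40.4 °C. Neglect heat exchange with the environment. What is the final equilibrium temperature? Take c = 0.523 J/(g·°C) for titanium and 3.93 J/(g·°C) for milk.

T_f ≈ 65.7 °C

Heat gained plus heat lost sum to zero:
827·0.523·(T − 272) + 898·3.93·(T − 40.4) = 0
(432.52 + 3529.1) T = 432.52·272 + 3529.1·40.4
T = 260223 / 3961.7 = 65.7 °C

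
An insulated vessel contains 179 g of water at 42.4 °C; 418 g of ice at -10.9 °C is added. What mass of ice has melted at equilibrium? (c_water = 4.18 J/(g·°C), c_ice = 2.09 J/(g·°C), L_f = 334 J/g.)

m_melted ≈ 66.5 g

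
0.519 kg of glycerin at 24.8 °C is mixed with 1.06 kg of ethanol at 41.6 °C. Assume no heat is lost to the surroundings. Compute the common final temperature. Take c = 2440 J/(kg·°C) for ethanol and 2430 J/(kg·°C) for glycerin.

With ΣQ=0 the equilibrium temperature is the m·c-weighted mean:
T_f = (2586.4*41.6 + 1261.2*24.8) / (2586.4 + 1261.2)
    = 138871 / 3847.6 ≈ 36.09 °C

T_f ≈ 36.1 °C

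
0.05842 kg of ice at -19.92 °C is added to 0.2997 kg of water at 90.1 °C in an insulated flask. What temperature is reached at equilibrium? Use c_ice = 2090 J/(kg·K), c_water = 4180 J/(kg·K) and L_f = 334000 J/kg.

T_f ≈ 60.7 °C

Energy conservation, ΣQ = 0:
ice -19.92→0 °C: 0.05842·2090·19.92 = 2432.2; melt ice: 0.05842·334000 = 19512; meltwater 0→T: 0.05842·4180·T = 244.2 T; water: 1252.7(T − 90.1)
1496.9 T = 112872 − 21944 = 90928
T ≈ 60.74 °C — above 0 °C, consistent with complete melting.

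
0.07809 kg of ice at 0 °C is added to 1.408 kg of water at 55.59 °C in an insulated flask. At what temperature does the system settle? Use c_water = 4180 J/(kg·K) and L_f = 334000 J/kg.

Energy conservation, ΣQ = 0:
latent heat to melt: 0.07809×334000 = 26082; meltwater 0→T: 0.07809×4180×T = 326.42 T; water cools: 1.408×4180×(T − 55.59) = 5885.4(T − 55.59)
6211.9 T = 327172 − 26082 = 301090
T ≈ 48.47 °C (positive, so assuming full melt was valid).

T_f ≈ 48.5 °C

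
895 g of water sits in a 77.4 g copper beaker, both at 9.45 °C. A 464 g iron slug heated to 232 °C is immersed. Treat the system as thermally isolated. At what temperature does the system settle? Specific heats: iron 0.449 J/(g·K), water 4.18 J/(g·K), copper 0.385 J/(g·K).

Taking heat into each body as positive, Σ m c ΔT = 0:
464·0.449·(T − 232) + 895·4.18·(T − 9.45) + 77.4·0.385·(T − 9.45) = 0
(208.34 + 3741.1 + 29.8) T = 208.34·232 + 3741.1·9.45 + 29.8·9.45
T ≈ 21.10 °C

T_f ≈ 21.1 °C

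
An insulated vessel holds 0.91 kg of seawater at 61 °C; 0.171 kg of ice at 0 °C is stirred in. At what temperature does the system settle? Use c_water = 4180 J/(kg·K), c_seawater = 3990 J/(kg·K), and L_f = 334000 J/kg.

T_f ≈ 37.8 °C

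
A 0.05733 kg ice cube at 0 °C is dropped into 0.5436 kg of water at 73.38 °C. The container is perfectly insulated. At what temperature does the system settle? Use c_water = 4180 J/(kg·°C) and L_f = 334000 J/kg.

T_f ≈ 58.8 °C

Sum of m c ΔT and latent-heat terms is zero:
latent heat to melt: 0.05733×334000 = 19148; warm the meltwater: 239.64 T; water: 2272.2(T − 73.38)
2511.9 T = 166738 − 19148 = 147589
T ≈ 58.76 °C (positive, so assuming full melt was valid).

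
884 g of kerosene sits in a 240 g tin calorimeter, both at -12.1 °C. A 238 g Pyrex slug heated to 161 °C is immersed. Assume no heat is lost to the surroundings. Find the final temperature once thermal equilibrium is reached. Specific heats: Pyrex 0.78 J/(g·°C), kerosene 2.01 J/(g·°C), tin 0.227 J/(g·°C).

T_f ≈ 3.8 °C

Energy conservation, ΣQ = 0:
238·0.78·(T − 161) + 884·2.01·(T − (-12.1)) + 240·0.227·(T − (-12.1)) = 0
(185.64 + 1776.8 + 54.48) T = 185.64·161 + 1776.8·(-12.1) + 54.48·(-12.1)
T = 7729.1 / 2017 = 3.83 °C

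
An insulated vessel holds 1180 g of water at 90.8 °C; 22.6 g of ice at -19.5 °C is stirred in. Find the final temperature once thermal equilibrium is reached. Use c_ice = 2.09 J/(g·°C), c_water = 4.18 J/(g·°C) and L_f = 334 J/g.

Sum of m c ΔT and latent-heat terms is zero:
ice -19.5→0 °C: 22.6×2.09×19.5 = 921.06; latent heat to melt: 22.6×334 = 7548.4; meltwater 0→T: 22.6×4.18×T = 94.47 T; water cools: 1180×4.18×(T − 90.8) = 4932.4(T − 90.8)
5026.9 T = 447862 − 8469.5 = 439392
T ≈ 87.41 °C (positive, so assuming full melt was valid).

T_f ≈ 87.4 °C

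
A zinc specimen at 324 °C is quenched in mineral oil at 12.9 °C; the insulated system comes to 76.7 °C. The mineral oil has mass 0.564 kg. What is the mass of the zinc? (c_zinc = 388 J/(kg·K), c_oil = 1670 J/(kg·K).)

|Q_zinc| = |Q_oil|:
m·388·(324 − 76.7) = 0.564·1670·(76.7 − 12.9)
95952 m = 60092  ⇒  m ≈ 0.6263 kg

m ≈ 0.626 kg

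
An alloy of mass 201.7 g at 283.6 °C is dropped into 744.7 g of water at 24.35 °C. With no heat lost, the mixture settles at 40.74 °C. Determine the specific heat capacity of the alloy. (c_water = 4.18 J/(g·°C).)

c ≈ 1.04 J/(g·°C)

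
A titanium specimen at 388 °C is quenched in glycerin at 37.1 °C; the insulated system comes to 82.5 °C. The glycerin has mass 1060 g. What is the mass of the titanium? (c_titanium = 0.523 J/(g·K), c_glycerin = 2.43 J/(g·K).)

m ≈ 732 g

Heat gained plus heat lost sum to zero:
m×0.523×(82.5 − 388) + 1060×2.43×(82.5 − 37.1) = 0
-159.78 m = -116941
m = -116941/-159.78 ≈ 731.9 g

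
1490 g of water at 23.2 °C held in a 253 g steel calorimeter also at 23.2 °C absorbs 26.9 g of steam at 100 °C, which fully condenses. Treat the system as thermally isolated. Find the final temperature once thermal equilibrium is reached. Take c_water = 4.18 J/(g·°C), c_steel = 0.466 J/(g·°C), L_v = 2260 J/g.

T_f ≈ 34.0 °C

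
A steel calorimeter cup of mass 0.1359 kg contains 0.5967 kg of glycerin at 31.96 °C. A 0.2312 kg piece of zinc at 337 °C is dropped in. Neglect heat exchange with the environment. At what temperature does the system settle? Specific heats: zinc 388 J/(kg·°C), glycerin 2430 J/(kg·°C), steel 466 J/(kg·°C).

T_f ≈ 49.0 °C

Heat gained plus heat lost sum to zero:
0.2312×388×(T − 337) + 0.5967×2430×(T − 31.96) + 0.1359×466×(T − 31.96) = 0
89.71(T − 337) + 1450(T − 31.96) + 63.33(T − 31.96) = 0
1603 T = 78596
T ≈ 49.03 °C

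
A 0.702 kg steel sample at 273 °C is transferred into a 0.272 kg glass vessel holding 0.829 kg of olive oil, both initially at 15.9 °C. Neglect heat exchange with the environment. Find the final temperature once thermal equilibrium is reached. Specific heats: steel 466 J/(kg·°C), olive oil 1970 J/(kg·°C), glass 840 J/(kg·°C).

T_f ≈ 54.3 °C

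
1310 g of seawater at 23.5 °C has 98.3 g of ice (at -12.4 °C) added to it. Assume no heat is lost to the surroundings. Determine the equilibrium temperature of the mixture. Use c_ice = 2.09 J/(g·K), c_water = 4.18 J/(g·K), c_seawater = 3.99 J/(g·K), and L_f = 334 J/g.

Sum of m c ΔT and latent-heat terms is zero:
warm ice to 0 °C: 98.3·2.09·(0 − (-12.4)) = 2547.5
  fusion: m_ice L_f = 98.3·334 = 32832
  meltwater 0→T: 98.3·4.18·T = 410.89 T
  seawater: 5226.9(T − 23.5)
5637.8 T = 122832 − 35380 = 87452
T ≈ 15.51 °C (positive, so assuming full melt was valid).

T_f ≈ 15.5 °C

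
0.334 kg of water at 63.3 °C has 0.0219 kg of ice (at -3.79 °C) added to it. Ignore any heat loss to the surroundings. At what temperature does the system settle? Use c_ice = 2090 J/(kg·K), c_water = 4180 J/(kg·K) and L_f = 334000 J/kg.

T_f ≈ 54.4 °C

Sum of m c ΔT and latent-heat terms is zero:
ice -3.79→0 °C: 0.0219×2090×3.79 = 173.47
  melt ice: 0.0219×334000 = 7314.6
  warm the meltwater: 91.54 T
  water: 1396.1(T − 63.3)
1487.7 T = 88374 − 7488.1 = 80886
T ≈ 54.37 °C. Since T > 0 °C, the all-ice-melts assumption holds.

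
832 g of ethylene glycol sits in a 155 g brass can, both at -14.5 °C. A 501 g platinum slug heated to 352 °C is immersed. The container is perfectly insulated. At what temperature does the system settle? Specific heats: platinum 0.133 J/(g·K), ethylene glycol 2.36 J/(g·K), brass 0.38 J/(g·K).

With ΣQ=0 the equilibrium temperature is the m·c-weighted mean:
T_f = (66.63×352 + 1963.5×(-14.5) + 58.9×(-14.5)) / (66.63 + 1963.5 + 58.9)
    = -5870.3 / 2089.1 ≈ -2.81 °C

T_f ≈ -2.8 °C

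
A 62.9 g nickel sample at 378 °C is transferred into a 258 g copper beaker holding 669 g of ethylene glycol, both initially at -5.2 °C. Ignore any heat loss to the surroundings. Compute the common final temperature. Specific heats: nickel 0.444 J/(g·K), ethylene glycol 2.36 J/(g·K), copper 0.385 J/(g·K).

Let T be the final temperature. ΣQ_i = 0:
62.9×0.444×(T − 378) + 669×2.36×(T − (-5.2)) + 258×0.385×(T − (-5.2)) = 0
1706.1 T = 1830.1
T ≈ 1.07 °C

T_f ≈ 1.1 °C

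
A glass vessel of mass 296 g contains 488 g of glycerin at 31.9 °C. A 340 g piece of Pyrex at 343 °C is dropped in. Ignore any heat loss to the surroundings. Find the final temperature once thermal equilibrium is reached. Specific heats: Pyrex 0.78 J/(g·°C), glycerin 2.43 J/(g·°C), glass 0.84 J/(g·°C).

T_f ≈ 80.4 °C

Net heat exchanged in the isolated system is zero:
340*0.78*(T − 343) + 488*2.43*(T − 31.9) + 296*0.84*(T − 31.9) = 0
265.2(T − 343) + 1185.8(T − 31.9) + 248.64(T − 31.9) = 0
(265.2 + 1185.8 + 248.64) T = 265.2*343 + 1185.8*31.9 + 248.64*31.9
T ≈ 80.44 °C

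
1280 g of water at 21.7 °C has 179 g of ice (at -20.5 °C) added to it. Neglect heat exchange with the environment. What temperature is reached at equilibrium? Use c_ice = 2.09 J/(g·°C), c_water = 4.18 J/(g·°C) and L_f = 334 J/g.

T_f ≈ 8.0 °C

Setting the total heat transfer to zero:
ice -20.5→0 °C: 179·2.09·20.5 = 7669.3; melt ice: 179·334 = 59786; warm the meltwater: 748.22 T; water: 5350.4(T − 21.7)
6098.6 T = 116104 − 67455 = 48648
T ≈ 7.98 °C (positive, so assuming full melt was valid).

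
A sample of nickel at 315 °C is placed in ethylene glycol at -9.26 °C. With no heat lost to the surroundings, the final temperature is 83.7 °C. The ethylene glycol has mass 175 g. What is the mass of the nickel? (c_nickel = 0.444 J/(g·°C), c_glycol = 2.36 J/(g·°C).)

|Q_nickel| = |Q_glycol|:
m×0.444×(315 − 83.7) = 175×2.36×(83.7 − (-9.26))
102.7 m = 38392  ⇒  m ≈ 373.8 g

m ≈ 374 g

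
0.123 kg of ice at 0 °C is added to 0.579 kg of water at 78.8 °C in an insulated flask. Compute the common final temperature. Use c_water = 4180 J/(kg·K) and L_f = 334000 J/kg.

T_f ≈ 51.0 °C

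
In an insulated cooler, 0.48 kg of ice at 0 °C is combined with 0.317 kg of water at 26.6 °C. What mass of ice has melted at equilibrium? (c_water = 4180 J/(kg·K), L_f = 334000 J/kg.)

Heat available from the water dropping to 0 °C: 0.317·4180·26.6 = 35247 J.
To melt every bit of ice: 0.48·334000 = 160320 J.
That's not enough to melt it all — equilibrium is at 0 °C with ice remaining.
m_melted·334000 = 35247  ⇒  m_melted ≈ 0.1055 kg.

m_melted ≈ 0.106 kg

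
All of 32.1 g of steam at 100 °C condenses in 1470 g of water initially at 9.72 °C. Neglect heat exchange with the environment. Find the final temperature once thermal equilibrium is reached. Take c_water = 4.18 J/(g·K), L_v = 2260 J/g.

T_f ≈ 23.2 °C

Energy conservation, ΣQ = 0:
latent heat released on condensation: 32.1·2260 = 72546
  condensate cools 100→T: 32.1·4.18·(T − 100) = 134.18(T − 100)
  original water: 6144.6(T − 9.72)
6278.8 T = 72546 + 13418 + 59726 = 145689
T ≈ 23.20 °C (< 100 °C, so full condensation is consistent).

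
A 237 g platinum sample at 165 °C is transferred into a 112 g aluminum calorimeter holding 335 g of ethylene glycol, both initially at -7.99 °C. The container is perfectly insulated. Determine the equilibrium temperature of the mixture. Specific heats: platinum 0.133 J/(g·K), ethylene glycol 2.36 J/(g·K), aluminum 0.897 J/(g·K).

T_f ≈ -2.1 °C

Setting the total heat transfer to zero:
237*0.133*(T − 165) + 335*2.36*(T − (-7.99)) + 112*0.897*(T − (-7.99)) = 0
31.52(T − 165) + 790.6(T − (-7.99)) + 100.46(T − (-7.99)) = 0
922.58 T = -1918.6
T ≈ -2.08 °C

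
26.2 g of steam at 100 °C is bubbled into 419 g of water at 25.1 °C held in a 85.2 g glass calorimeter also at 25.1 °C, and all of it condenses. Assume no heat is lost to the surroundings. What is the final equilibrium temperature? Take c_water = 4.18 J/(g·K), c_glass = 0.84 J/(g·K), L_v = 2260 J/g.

T_f ≈ 60.0 °C

Heat gained plus heat lost sum to zero:
condense steam: −26.2×2260 = −59212
  condensate cools 100→T: 26.2×4.18×(T − 100) = 109.52(T − 100)
  original water: 1751.4(T − 25.1)
  cup: 71.57(T − 25.1)
1932.5 T = 59212 + 10952 + 45757 = 115921
T ≈ 59.98 °C (< 100 °C, so full condensation is consistent).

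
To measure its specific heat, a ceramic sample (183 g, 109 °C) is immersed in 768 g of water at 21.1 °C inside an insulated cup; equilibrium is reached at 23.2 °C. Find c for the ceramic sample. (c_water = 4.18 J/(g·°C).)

c ≈ 0.429 J/(g·°C)

Conservation of energy gives ΣQ = 0:
183×c×(23.2 − 109) + 768×4.18×(23.2 − 21.1) = 0
-15701 c = -6741.5
c = -6741.5/-15701 ≈ 0.4294 J/(g·°C)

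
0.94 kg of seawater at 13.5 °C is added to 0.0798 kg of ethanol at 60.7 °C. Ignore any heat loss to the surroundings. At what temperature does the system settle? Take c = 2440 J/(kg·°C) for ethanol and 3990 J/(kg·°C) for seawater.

T_f ≈ 15.8 °C

Taking heat into each body as positive, Σ m c ΔT = 0:
0.0798×2440×(T − 60.7) + 0.94×3990×(T − 13.5) = 0
194.71(T − 60.7) + 3750.6(T − 13.5) = 0
(194.71 + 3750.6) T = 194.71×60.7 + 3750.6×13.5
T ≈ 15.83 °C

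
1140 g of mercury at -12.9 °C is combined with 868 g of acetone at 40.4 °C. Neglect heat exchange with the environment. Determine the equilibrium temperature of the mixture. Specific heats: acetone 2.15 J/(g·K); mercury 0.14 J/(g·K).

T_f ≈ 36.2 °C

Conservation of energy gives ΣQ = 0:
868·2.15·(T − 40.4) + 1140·0.14·(T − (-12.9)) = 0
1866.2(T − 40.4) + 159.6(T − (-12.9)) = 0
(1866.2 + 159.6) T = 1866.2·40.4 + 159.6·(-12.9)
T = 73336/2025.8 ≈ 36.20 °C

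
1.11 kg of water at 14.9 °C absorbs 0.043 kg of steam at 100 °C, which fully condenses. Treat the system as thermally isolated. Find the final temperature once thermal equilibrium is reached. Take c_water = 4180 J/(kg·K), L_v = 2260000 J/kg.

T_f ≈ 38.2 °C

Energy balance with sensible and latent terms:
latent heat released on condensation: 0.043·2260000 = 97180; condensate cools 100→T: 0.043·4180·(T − 100) = 179.74(T − 100); original water: 4639.8(T − 14.9)
4819.5 T = 97180 + 17974 + 69133 = 184287
T ≈ 38.24 °C (< 100 °C, so full condensation is consistent).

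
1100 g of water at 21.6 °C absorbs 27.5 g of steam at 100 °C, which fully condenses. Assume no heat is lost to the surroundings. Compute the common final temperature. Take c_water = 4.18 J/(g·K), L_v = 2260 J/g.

T_f ≈ 36.7 °C

Taking heat into each body as positive, Σ m c ΔT = 0:
latent heat released on condensation: 27.5·2260 = 62150
  condensed water 100 °C→T: 114.95(T − 100)
  water warms: 1100·4.18·(T − 21.6) = 4598(T − 21.6)
4712.9 T = 62150 + 11495 + 99317 = 172962
T ≈ 36.70 °C (< 100 °C, so full condensation is consistent).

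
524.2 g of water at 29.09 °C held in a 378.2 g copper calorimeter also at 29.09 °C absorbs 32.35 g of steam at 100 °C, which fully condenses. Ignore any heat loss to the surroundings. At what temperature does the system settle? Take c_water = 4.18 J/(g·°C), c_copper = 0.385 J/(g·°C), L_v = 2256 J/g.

Energy balance with sensible and latent terms:
condense steam: −32.35×2256 = −72982; condensed water 100 °C→T: 135.22(T − 100); water warms: 524.2×4.18×(T − 29.09) = 2191.2(T − 29.09); copper cup: 378.2×0.385×(T − 29.09) = 145.61(T − 29.09)
2472 T = 72982 + 13522 + 67976 = 154480
T ≈ 62.49 °C — below 100 °C, confirming all the steam condensed.

T_f ≈ 62.5 °C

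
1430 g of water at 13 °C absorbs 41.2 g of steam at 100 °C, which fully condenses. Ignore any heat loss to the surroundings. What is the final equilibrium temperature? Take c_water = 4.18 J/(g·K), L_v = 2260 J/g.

Energy conservation, ΣQ = 0:
condense steam: −41.2·2260 = −93112; condensate cools 100→T: 41.2·4.18·(T − 100) = 172.22(T − 100); water warms: 1430·4.18·(T − 13) = 5977.4(T − 13)
6149.6 T = 93112 + 17222 + 77706 = 188040
T ≈ 30.58 °C (< 100 °C, so full condensation is consistent).

T_f ≈ 30.6 °C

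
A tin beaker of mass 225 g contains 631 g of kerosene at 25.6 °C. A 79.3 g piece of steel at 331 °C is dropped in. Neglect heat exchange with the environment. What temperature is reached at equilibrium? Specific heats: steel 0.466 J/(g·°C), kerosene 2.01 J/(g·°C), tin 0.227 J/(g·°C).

T_f ≈ 33.9 °C

T_f = Σ m_i c_i T_i / Σ m_i c_i:
T_f = (36.95×331 + 1268.3×25.6 + 51.08×25.6) / (36.95 + 1268.3 + 51.08)
    = 46008 / 1356.3 ≈ 33.92 °C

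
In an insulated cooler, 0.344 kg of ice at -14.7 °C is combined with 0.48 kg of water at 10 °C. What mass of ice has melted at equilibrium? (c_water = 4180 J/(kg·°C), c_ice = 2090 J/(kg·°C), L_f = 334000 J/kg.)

m_melted ≈ 0.0284 kg

Water can give up m c ΔT = 0.48·4180·10 = 20064 J before reaching 0 °C.
Of that, 0.344·2090·14.7 = 10569 J goes to bring the ice to 0 °C, leaving 9495.3 J.
To melt every bit of ice: 0.344·334000 = 114896 J.
9495.3 J < 114896 J, so only part of the ice melts and the system sits at 0 °C.
m_melt = 9495.3 / L_f = 0.02843 kg.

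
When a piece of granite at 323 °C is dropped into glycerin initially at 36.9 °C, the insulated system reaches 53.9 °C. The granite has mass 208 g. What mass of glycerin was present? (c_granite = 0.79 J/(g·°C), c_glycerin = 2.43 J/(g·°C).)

m ≈ 1070 g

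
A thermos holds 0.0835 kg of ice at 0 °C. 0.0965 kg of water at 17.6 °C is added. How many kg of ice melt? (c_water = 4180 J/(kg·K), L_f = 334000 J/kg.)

Heat available from the water dropping to 0 °C: 0.0965·4180·17.6 = 7099.3 J.
Fully melting the ice requires m_ice L_f = 0.0835·334000 = 27889 J.
Since 7099.3 < 27889 J, not all the ice melts; equilibrium is at 0 °C.
m_melted·334000 = 7099.3  ⇒  m_melted ≈ 0.02126 kg.

m_melted ≈ 0.0213 kg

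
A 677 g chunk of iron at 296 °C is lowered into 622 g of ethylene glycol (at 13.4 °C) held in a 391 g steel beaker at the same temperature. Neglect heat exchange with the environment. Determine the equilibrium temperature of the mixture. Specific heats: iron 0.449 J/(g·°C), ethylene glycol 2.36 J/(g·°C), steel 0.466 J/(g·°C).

T_f ≈ 57.4 °C

Let T be the final temperature. ΣQ_i = 0:
677*0.449*(T − 296) + 622*2.36*(T − 13.4) + 391*0.466*(T − 13.4) = 0
303.97(T − 296) + 1467.9(T − 13.4) + 182.21(T − 13.4) = 0
(303.97 + 1467.9 + 182.21) T = 303.97*296 + 1467.9*13.4 + 182.21*13.4
T = 112088 / 1954.1 = 57.4 °C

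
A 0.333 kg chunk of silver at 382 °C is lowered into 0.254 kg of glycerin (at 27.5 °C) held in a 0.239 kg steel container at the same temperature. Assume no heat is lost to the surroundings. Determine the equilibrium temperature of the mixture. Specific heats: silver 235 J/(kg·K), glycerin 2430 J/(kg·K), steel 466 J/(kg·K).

T_f ≈ 61.9 °C

Net heat exchanged in the isolated system is zero:
0.333·235·(T − 382) + 0.254·2430·(T − 27.5) + 0.239·466·(T − 27.5) = 0
78.26(T − 382) + 617.22(T − 27.5) + 111.37(T − 27.5) = 0
806.85 T = 49930
T = 49930 / 806.85 = 61.9 °C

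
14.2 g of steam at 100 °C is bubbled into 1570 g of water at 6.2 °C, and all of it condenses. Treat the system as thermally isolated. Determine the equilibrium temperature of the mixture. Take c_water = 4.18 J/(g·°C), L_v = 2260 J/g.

T_f ≈ 11.9 °C

Let T be the final temperature. ΣQ_i = 0:
steam→water at 100 °C releases m L_v = 14.2×2260 = 32092; condensate cools 100→T: 14.2×4.18×(T − 100) = 59.36(T − 100); original water: 6562.6(T − 6.2)
6622 T = 32092 + 5935.6 + 40688 = 78716
T ≈ 11.89 °C, under the boiling point, so the assumption holds.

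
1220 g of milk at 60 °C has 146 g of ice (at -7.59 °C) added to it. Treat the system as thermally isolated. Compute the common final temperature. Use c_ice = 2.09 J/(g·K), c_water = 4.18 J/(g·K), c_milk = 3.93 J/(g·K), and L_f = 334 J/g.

T_f ≈ 43.8 °C

Net heat exchanged in the isolated system is zero:
ice -7.59→0 °C: 146·2.09·7.59 = 2316
  melt ice: 146·334 = 48764
  warm the meltwater: 610.28 T
  milk cools: 1220·3.93·(T − 60) = 4794.6(T − 60)
5404.9 T = 287676 − 51080 = 236596
T ≈ 43.77 °C (positive, so assuming full melt was valid).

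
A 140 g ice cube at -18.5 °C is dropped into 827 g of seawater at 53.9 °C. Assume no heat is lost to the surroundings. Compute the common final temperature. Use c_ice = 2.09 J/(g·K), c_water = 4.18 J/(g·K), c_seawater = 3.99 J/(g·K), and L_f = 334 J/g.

T_f ≈ 32.4 °C

Let T be the final temperature. ΣQ_i = 0:
warm ice to 0 °C: 140·2.09·(0 − (-18.5)) = 5413.1
  latent heat to melt: 140·334 = 46760
  meltwater 0→T: 140·4.18·T = 585.2 T
  seawater: 3299.7(T − 53.9)
3884.9 T = 177855 − 52173 = 125682
T ≈ 32.35 °C (positive, so assuming full melt was valid).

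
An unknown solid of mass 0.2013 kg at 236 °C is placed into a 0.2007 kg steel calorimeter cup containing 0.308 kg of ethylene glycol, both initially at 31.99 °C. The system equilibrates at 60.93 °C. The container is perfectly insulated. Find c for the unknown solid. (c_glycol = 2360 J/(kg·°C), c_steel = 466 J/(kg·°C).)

Energy conservation, ΣQ = 0:
0.2013×c×(60.93 − 236) + 0.308×2360×(60.93 − 31.99) + 0.2007×466×(60.93 − 31.99) = 0
-35.24 c = -23743
c = -23743/-35.24 ≈ 673.7 J/(kg·°C)

c ≈ 674 J/(kg·°C)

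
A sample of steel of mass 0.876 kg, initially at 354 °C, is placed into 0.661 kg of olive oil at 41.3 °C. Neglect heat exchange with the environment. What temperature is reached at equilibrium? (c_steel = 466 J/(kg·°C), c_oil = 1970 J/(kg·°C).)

T_f ≈ 115.9 °C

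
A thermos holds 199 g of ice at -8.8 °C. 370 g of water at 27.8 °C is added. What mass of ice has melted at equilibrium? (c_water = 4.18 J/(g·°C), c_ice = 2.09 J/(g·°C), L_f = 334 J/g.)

m_melted ≈ 118 g

Heat available from the water dropping to 0 °C: 370·4.18·27.8 = 42995 J.
Warming the ice to 0 °C takes 199·2.09·8.8 = 3660 J, leaving 39335 J for melting.
Melting all 199 g of ice would need 199·334 = 66466 J.
Since 39335 < 66466 J, not all the ice melts; equilibrium is at 0 °C.
m_melt = 39335 / L_f = 117.8 g.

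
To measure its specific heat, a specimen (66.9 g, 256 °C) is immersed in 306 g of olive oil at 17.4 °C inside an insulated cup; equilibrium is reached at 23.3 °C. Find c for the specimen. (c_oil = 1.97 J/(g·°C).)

Heat lost by the specimen = heat gained by the oil:
66.9·c·(256 − 23.3) = 306·1.97·(23.3 − 17.4)
15568 c = 3556.6  ⇒  c ≈ 0.2285 J/(g·°C)

c ≈ 0.228 J/(g·°C)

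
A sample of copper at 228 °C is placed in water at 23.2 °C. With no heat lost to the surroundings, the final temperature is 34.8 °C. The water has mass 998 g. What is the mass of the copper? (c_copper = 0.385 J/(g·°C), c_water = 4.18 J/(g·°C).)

Energy conservation, ΣQ = 0:
m×0.385×(34.8 − 228) + 998×4.18×(34.8 − 23.2) = 0
-74.38 m = -48391
m = -48391/-74.38 ≈ 650.6 g

m ≈ 651 g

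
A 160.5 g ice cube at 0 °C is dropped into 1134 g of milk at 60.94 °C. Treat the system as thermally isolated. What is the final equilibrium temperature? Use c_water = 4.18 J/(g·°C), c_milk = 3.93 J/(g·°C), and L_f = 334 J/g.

Taking heat into each body as positive, Σ m c ΔT = 0:
latent heat to melt: 160.5×334 = 53607
  warm the meltwater: 670.89 T
  milk cools: 1134×3.93×(T − 60.94) = 4456.6(T − 60.94)
5127.5 T = 271586 − 53607 = 217979
T ≈ 42.51 °C. Since T > 0 °C, the all-ice-melts assumption holds.

T_f ≈ 42.5 °C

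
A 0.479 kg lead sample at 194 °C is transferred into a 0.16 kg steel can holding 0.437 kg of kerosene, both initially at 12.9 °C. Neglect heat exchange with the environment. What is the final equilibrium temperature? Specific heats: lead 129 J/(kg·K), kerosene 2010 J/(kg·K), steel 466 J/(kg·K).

Taking heat into each body as positive, Σ m c ΔT = 0:
0.479×129×(T − 194) + 0.437×2010×(T − 12.9) + 0.16×466×(T − 12.9) = 0
1014.7 T = 24280
T = 24280 / 1014.7 = 23.9 °C

T_f ≈ 23.9 °C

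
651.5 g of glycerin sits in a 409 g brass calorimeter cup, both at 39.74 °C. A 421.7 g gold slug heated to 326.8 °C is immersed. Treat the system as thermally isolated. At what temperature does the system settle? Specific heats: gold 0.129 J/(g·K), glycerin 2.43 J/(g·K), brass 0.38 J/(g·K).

T_f ≈ 48.4 °C

Conservation of energy gives ΣQ = 0:
421.7·0.129·(T − 326.8) + 651.5·2.43·(T − 39.74) + 409·0.38·(T − 39.74) = 0
54.4(T − 326.8) + 1583.1(T − 39.74) + 155.42(T − 39.74) = 0
(54.4 + 1583.1 + 155.42) T = 54.4·326.8 + 1583.1·39.74 + 155.42·39.74
T = 86868/1793 ≈ 48.45 °C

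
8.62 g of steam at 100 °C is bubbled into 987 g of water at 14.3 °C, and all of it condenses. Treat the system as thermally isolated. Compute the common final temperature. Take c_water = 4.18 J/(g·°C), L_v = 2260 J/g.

Taking heat into each body as positive, Σ m c ΔT = 0:
latent heat released on condensation: 8.62·2260 = 19481; condensate cools 100→T: 8.62·4.18·(T − 100) = 36.03(T − 100); original water: 4125.7(T − 14.3)
4161.7 T = 19481 + 3603.2 + 58997 = 82081
T ≈ 19.72 °C (< 100 °C, so full condensation is consistent).

T_f ≈ 19.7 °C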